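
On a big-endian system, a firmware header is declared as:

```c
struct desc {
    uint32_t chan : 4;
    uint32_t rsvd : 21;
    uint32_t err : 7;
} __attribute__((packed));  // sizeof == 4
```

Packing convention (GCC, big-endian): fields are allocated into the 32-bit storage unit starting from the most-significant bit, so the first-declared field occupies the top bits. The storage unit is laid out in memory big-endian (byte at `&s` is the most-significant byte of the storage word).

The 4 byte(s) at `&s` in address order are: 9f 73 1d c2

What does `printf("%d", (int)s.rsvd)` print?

[0]=0x9f [1]=0x73 [2]=0x1d [3]=0xc2 (big-endian) → word 0x9f731dc2
chan [28+:4] = (word>>28) & 0xf = 9
rsvd [7+:21] = (word>>7) & 0x1fffff = 2025019  ←
err [0+:7] = (word>>0) & 0x7f = 66

2025019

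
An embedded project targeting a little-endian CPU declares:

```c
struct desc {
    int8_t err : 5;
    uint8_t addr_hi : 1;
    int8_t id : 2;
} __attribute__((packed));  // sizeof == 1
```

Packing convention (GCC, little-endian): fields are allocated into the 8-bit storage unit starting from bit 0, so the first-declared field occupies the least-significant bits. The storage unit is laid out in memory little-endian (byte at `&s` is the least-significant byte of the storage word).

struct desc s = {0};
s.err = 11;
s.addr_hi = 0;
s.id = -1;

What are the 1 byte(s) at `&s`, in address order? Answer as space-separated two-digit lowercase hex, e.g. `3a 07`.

err:5 = 11 → 0xb << 0 → word 0x0b
addr_hi:1 = 0 → 0x0 << 5 → word 0x0b
id:2 = -1 → 0x3 << 6 → word 0xcb
word = 0xcb → little-endian bytes:
  [0]=0xcb

cb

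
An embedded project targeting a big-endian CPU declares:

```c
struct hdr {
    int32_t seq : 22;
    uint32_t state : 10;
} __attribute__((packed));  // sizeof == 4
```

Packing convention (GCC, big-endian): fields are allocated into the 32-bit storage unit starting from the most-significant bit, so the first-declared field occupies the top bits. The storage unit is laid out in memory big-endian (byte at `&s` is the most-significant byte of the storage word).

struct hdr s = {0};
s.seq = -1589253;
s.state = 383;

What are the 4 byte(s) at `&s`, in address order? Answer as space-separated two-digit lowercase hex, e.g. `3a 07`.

9e ff ed 7f

[10+:22] seq=-1589253 & 0x3fffff = 0x27bffb; word=0x9effec00
[0+:10] state=383 & 0x3ff = 0x17f; word=0x9effed7f
word = 0x9effed7f → big-endian bytes:
  [0]=0x9e  [1]=0xff  [2]=0xed  [3]=0x7f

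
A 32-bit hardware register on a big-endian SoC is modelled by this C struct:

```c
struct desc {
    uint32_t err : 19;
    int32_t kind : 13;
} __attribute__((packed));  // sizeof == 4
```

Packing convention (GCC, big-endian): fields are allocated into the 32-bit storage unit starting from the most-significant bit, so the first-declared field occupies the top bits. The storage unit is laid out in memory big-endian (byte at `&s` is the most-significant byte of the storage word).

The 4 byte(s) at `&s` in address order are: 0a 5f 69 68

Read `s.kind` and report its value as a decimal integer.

2408

[0]=0x0a [1]=0x5f [2]=0x69 [3]=0x68 (big-endian) → word 0x0a5f6968
err [13+:19] = (word>>13) & 0x7ffff = 21243
kind [0+:13] = (word>>0) & 0x1fff = 2408  ←
kind signed 13b, MSB=0: value = 2408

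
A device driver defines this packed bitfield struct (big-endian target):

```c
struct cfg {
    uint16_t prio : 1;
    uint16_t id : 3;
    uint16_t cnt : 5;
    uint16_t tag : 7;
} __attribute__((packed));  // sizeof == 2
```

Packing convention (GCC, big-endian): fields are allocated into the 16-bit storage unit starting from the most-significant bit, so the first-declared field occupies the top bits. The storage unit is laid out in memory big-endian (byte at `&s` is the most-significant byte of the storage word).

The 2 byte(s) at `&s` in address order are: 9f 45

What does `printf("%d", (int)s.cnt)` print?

30

[0]=0x9f [1]=0x45 (big-endian) → word 0x9f45
prio [15+:1] = (word>>15) & 0x1 = 1
id [12+:3] = (word>>12) & 0x7 = 1
cnt [7+:5] = (word>>7) & 0x1f = 30  ←
tag [0+:7] = (word>>0) & 0x7f = 69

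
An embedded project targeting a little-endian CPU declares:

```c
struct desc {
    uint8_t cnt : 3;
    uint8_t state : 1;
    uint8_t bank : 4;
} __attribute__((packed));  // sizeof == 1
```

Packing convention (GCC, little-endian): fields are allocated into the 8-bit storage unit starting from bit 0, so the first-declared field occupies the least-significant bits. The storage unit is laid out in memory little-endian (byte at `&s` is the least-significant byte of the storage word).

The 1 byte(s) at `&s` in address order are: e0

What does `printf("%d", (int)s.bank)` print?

14

[0]=0xe0 (little-endian) → word 0xe0
cnt [0+:3] = (word>>0) & 0x7 = 0
state [3+:1] = (word>>3) & 0x1 = 0
bank [4+:4] = (word>>4) & 0xf = 14  ←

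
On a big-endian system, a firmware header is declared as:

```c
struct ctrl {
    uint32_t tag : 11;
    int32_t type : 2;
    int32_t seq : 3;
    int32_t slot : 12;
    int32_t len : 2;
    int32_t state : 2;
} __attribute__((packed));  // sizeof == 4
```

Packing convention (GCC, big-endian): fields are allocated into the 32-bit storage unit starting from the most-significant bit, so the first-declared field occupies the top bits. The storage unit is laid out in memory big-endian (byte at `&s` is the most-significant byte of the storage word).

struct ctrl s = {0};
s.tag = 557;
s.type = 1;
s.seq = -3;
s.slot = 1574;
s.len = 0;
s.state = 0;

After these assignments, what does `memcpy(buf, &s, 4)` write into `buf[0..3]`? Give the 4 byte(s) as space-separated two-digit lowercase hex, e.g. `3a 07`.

45 ad 62 60

[21+:11] tag=557 & 0x7ff = 0x22d; word=0x45a00000
[19+:2] type=1 & 0x3 = 0x1; word=0x45a80000
[16+:3] seq=-3 & 0x7 = 0x5; word=0x45ad0000
[4+:12] slot=1574 & 0xfff = 0x626; word=0x45ad6260
[2+:2] len=0 & 0x3 = 0x0; word=0x45ad6260
[0+:2] state=0 & 0x3 = 0x0; word=0x45ad6260
word = 0x45ad6260 → big-endian bytes:
  [0]=0x45  [1]=0xad  [2]=0x62  [3]=0x60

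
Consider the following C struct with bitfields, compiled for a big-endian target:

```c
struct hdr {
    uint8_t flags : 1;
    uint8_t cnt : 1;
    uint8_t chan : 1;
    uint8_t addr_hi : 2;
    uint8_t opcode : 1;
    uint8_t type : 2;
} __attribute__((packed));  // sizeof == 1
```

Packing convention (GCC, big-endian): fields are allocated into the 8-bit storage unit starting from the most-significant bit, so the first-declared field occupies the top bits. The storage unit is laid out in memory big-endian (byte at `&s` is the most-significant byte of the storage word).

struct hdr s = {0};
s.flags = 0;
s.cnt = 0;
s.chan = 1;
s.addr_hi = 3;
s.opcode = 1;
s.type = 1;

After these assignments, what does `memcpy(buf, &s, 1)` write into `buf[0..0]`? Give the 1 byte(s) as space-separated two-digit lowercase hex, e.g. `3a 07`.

flags (1b) val=0 bits=0x0 at bit 7: 0x00
cnt (1b) val=0 bits=0x0 at bit 6: 0x00
chan (1b) val=1 bits=0x1 at bit 5: 0x20
addr_hi (2b) val=3 bits=0x3 at bit 3: 0x38
opcode (1b) val=1 bits=0x1 at bit 2: 0x3c
type (2b) val=1 bits=0x1 at bit 0: 0x3d
word = 0x3d → big-endian bytes:
  [0]=0x3d

3d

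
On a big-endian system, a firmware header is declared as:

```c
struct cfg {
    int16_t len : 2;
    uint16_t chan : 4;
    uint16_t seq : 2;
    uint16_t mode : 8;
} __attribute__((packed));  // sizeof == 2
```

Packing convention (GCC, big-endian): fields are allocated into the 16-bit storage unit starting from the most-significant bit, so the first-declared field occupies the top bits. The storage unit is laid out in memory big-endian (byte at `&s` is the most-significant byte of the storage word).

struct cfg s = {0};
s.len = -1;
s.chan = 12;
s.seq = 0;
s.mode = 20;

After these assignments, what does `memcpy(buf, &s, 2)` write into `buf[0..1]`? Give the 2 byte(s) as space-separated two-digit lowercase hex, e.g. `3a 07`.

f0 14

len (2b) val=-1 bits=0x3 at bit 14: 0xc000
chan (4b) val=12 bits=0xc at bit 10: 0xf000
seq (2b) val=0 bits=0x0 at bit 8: 0xf000
mode (8b) val=20 bits=0x14 at bit 0: 0xf014
word = 0xf014 → big-endian bytes:
  [0]=0xf0  [1]=0x14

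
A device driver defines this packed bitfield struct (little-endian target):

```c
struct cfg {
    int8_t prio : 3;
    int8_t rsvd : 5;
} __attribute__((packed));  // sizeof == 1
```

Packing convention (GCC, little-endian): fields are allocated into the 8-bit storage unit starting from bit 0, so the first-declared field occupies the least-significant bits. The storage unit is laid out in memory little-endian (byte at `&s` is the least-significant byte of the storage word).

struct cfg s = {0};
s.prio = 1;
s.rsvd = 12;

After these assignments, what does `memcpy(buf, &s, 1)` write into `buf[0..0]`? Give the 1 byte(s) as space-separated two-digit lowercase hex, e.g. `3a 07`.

prio (3b) val=1 bits=0x1 at bit 0: 0x01
rsvd (5b) val=12 bits=0xc at bit 3: 0x61
word = 0x61 → little-endian bytes:
  [0]=0x61

61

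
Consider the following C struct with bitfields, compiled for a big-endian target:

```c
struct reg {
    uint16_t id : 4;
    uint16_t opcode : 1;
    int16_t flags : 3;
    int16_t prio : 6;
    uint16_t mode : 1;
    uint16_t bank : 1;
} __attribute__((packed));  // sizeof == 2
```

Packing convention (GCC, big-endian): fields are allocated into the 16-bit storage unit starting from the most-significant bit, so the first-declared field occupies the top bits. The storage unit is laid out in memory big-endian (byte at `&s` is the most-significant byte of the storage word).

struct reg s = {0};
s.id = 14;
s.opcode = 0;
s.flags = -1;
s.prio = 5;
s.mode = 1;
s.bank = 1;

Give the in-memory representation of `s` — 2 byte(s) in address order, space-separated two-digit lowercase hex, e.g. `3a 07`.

[12+:4] id=14 & 0xf = 0xe; word=0xe000
[11+:1] opcode=0 & 0x1 = 0x0; word=0xe000
[8+:3] flags=-1 & 0x7 = 0x7; word=0xe700
[2+:6] prio=5 & 0x3f = 0x5; word=0xe714
[1+:1] mode=1 & 0x1 = 0x1; word=0xe716
[0+:1] bank=1 & 0x1 = 0x1; word=0xe717
word = 0xe717 → big-endian bytes:
  [0]=0xe7  [1]=0x17

e7 17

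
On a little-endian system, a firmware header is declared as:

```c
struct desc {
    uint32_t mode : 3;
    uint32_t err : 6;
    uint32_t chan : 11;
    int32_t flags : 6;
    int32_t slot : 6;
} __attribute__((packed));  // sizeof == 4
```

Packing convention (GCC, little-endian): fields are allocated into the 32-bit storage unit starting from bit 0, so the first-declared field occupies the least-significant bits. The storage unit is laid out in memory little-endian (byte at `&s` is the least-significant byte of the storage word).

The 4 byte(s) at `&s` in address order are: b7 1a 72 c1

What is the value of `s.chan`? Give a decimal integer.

[0]=0xb7 [1]=0x1a [2]=0x72 [3]=0xc1 (little-endian) → word 0xc1721ab7
mode [0+:3] = (word>>0) & 0x7 = 7
err [3+:6] = (word>>3) & 0x3f = 22
chan [9+:11] = (word>>9) & 0x7ff = 269  ←
flags [20+:6] = (word>>20) & 0x3f = 23
slot [26+:6] = (word>>26) & 0x3f = 48

269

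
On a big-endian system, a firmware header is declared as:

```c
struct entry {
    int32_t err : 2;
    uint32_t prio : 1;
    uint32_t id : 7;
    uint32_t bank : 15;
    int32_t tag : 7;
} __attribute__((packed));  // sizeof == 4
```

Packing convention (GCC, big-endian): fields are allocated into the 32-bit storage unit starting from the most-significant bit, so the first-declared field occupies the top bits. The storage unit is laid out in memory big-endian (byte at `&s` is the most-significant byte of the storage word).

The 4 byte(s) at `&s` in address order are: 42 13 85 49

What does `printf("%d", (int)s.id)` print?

[0]=0x42 [1]=0x13 [2]=0x85 [3]=0x49 (big-endian) → word 0x42138549
err:2 @ bit 30 → (0x42138549>>30)&0x3 = 0x1
prio:1 @ bit 29 → (0x42138549>>29)&0x1 = 0x0
id:7 @ bit 22 → (0x42138549>>22)&0x7f = 0x8  ←
bank:15 @ bit 7 → (0x42138549>>7)&0x7fff = 0x270a
tag:7 @ bit 0 → (0x42138549>>0)&0x7f = 0x49

8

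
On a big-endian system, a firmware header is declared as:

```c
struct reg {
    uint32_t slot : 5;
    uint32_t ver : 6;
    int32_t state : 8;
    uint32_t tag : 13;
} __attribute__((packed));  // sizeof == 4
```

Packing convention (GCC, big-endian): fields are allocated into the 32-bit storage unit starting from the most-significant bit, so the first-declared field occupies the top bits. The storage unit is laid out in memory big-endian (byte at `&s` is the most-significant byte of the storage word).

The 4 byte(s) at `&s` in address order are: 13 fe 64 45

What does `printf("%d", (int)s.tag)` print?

1093

[0]=0x13 [1]=0xfe [2]=0x64 [3]=0x45 (big-endian) → word 0x13fe6445
slot:5 @ bit 27 → (0x13fe6445>>27)&0x1f = 0x2
ver:6 @ bit 21 → (0x13fe6445>>21)&0x3f = 0x1f
state:8 @ bit 13 → (0x13fe6445>>13)&0xff = 0xf3
tag:13 @ bit 0 → (0x13fe6445>>0)&0x1fff = 0x445  ←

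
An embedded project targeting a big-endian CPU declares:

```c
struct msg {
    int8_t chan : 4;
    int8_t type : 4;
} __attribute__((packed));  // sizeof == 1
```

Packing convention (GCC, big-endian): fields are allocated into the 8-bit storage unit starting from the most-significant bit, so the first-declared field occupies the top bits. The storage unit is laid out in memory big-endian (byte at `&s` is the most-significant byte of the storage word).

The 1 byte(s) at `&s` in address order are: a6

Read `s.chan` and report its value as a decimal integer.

[0]=0xa6 (big-endian) → word 0xa6
chan:4 @ bit 4 → (0xa6>>4)&0xf = 0xa  ←
type:4 @ bit 0 → (0xa6>>0)&0xf = 0x6
chan signed 4b, MSB=1: 10 - 16 = -6

-6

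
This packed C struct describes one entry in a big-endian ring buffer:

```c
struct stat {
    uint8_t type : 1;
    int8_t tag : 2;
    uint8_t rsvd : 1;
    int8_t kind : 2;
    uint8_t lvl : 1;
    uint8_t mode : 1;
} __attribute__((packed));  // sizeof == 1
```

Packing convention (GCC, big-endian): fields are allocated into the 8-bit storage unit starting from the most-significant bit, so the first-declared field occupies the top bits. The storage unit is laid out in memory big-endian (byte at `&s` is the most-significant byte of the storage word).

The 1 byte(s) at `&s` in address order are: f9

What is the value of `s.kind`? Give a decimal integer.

-2

[0]=0xf9 (big-endian) → word 0xf9
type [7+:1] = (word>>7) & 0x1 = 1
tag [5+:2] = (word>>5) & 0x3 = 3
rsvd [4+:1] = (word>>4) & 0x1 = 1
kind [2+:2] = (word>>2) & 0x3 = 2  ←
lvl [1+:1] = (word>>1) & 0x1 = 0
mode [0+:1] = (word>>0) & 0x1 = 1
kind signed 2b, MSB=1: 2 - 4 = -2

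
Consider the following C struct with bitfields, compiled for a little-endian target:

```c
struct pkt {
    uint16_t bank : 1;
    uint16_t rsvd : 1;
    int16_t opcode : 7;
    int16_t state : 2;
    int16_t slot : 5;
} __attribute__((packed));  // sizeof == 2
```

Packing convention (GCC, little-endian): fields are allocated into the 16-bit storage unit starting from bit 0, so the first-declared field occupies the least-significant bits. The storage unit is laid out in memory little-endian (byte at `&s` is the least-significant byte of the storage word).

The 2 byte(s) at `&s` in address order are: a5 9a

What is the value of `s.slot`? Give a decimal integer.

-13

[0]=0xa5 [1]=0x9a (little-endian) → word 0x9aa5
bank [0+:1] = (word>>0) & 0x1 = 1
rsvd [1+:1] = (word>>1) & 0x1 = 0
opcode [2+:7] = (word>>2) & 0x7f = 41
state [9+:2] = (word>>9) & 0x3 = 1
slot [11+:5] = (word>>11) & 0x1f = 19  ←
slot signed 5b, MSB=1: 19 - 32 = -13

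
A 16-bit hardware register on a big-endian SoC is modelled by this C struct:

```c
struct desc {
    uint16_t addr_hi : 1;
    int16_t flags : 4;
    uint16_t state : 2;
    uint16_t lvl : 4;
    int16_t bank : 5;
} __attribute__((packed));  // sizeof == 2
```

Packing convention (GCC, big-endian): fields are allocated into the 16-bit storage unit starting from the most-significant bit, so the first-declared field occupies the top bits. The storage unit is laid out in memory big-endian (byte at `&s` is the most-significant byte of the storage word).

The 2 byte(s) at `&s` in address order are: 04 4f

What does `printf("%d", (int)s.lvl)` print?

[0]=0x04 [1]=0x4f (big-endian) → word 0x044f
addr_hi:1 @ bit 15 → (0x044f>>15)&0x1 = 0x0
flags:4 @ bit 11 → (0x044f>>11)&0xf = 0x0
state:2 @ bit 9 → (0x044f>>9)&0x3 = 0x2
lvl:4 @ bit 5 → (0x044f>>5)&0xf = 0x2  ←
bank:5 @ bit 0 → (0x044f>>0)&0x1f = 0xf

2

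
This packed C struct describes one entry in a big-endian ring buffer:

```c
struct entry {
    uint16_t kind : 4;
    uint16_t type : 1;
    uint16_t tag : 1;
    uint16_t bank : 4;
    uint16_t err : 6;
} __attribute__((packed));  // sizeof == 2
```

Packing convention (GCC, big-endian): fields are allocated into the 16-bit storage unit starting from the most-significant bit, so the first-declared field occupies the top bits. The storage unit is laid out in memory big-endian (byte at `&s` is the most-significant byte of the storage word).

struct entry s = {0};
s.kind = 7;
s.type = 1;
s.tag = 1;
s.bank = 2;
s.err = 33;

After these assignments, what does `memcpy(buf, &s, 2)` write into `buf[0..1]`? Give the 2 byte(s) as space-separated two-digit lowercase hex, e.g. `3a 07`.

kind (4b) val=7 bits=0x7 at bit 12: 0x7000
type (1b) val=1 bits=0x1 at bit 11: 0x7800
tag (1b) val=1 bits=0x1 at bit 10: 0x7c00
bank (4b) val=2 bits=0x2 at bit 6: 0x7c80
err (6b) val=33 bits=0x21 at bit 0: 0x7ca1
word = 0x7ca1 → big-endian bytes:
  [0]=0x7c  [1]=0xa1

7c a1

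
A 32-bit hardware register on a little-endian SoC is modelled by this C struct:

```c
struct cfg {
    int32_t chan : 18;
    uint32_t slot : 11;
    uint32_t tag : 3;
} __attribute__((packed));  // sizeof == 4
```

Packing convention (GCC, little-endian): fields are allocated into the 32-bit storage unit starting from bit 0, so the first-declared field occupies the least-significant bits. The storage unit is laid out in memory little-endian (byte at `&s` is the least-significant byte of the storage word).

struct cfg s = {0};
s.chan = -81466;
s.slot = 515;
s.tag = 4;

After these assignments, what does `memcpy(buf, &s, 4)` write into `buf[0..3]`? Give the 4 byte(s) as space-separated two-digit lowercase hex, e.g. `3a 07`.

chan:18 = -81466 → 0x2c1c6 << 0 → word 0x0002c1c6
slot:11 = 515 → 0x203 << 18 → word 0x080ec1c6
tag:3 = 4 → 0x4 << 29 → word 0x880ec1c6
word = 0x880ec1c6 → little-endian bytes:
  [0]=0xc6  [1]=0xc1  [2]=0x0e  [3]=0x88

c6 c1 0e 88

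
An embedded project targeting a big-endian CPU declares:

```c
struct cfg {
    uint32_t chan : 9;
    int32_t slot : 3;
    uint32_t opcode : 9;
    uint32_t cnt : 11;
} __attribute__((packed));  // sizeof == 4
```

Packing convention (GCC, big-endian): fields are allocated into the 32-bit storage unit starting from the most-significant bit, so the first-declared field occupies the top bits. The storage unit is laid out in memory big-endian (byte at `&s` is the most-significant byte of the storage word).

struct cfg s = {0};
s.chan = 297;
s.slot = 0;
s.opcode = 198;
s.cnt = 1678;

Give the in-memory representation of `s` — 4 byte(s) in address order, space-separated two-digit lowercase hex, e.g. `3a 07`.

94 86 36 8e

chan (9b) val=297 bits=0x129 at bit 23: 0x94800000
slot (3b) val=0 bits=0x0 at bit 20: 0x94800000
opcode (9b) val=198 bits=0xc6 at bit 11: 0x94863000
cnt (11b) val=1678 bits=0x68e at bit 0: 0x9486368e
word = 0x9486368e → big-endian bytes:
  [0]=0x94  [1]=0x86  [2]=0x36  [3]=0x8e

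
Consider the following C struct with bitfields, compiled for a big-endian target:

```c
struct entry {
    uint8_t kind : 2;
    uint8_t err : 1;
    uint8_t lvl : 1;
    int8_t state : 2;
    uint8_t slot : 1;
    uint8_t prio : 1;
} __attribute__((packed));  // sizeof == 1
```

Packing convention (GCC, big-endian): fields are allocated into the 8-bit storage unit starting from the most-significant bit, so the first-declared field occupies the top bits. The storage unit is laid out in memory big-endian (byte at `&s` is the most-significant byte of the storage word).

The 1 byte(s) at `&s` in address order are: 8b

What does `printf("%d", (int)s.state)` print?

-2

[0]=0x8b (big-endian) → word 0x8b
kind [6+:2] = (word>>6) & 0x3 = 2
err [5+:1] = (word>>5) & 0x1 = 0
lvl [4+:1] = (word>>4) & 0x1 = 0
state [2+:2] = (word>>2) & 0x3 = 2  ←
slot [1+:1] = (word>>1) & 0x1 = 1
prio [0+:1] = (word>>0) & 0x1 = 1
state signed 2b, MSB=1: 2 - 4 = -2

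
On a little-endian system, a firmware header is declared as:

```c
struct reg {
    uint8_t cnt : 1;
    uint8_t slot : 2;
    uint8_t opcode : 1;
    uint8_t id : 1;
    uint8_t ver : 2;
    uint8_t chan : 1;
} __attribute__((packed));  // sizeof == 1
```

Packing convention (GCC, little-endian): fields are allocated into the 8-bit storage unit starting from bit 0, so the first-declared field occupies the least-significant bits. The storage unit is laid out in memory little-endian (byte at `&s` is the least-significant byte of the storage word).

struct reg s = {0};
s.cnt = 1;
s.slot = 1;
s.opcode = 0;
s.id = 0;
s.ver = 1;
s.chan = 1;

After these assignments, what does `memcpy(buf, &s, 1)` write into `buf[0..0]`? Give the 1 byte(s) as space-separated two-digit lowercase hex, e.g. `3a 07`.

a3

cnt (1b) val=1 bits=0x1 at bit 0: 0x01
slot (2b) val=1 bits=0x1 at bit 1: 0x03
opcode (1b) val=0 bits=0x0 at bit 3: 0x03
id (1b) val=0 bits=0x0 at bit 4: 0x03
ver (2b) val=1 bits=0x1 at bit 5: 0x23
chan (1b) val=1 bits=0x1 at bit 7: 0xa3
word = 0xa3 → little-endian bytes:
  [0]=0xa3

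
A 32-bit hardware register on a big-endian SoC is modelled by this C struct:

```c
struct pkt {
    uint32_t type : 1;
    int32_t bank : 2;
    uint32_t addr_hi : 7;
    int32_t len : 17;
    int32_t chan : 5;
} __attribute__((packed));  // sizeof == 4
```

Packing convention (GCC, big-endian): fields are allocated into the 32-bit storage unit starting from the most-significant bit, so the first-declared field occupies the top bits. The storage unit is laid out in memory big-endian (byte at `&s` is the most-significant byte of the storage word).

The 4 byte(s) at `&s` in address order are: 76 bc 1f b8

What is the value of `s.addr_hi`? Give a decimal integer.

90

[0]=0x76 [1]=0xbc [2]=0x1f [3]=0xb8 (big-endian) → word 0x76bc1fb8
type [31+:1] = (word>>31) & 0x1 = 0
bank [29+:2] = (word>>29) & 0x3 = 3
addr_hi [22+:7] = (word>>22) & 0x7f = 90  ←
len [5+:17] = (word>>5) & 0x1ffff = 123133
chan [0+:5] = (word>>0) & 0x1f = 24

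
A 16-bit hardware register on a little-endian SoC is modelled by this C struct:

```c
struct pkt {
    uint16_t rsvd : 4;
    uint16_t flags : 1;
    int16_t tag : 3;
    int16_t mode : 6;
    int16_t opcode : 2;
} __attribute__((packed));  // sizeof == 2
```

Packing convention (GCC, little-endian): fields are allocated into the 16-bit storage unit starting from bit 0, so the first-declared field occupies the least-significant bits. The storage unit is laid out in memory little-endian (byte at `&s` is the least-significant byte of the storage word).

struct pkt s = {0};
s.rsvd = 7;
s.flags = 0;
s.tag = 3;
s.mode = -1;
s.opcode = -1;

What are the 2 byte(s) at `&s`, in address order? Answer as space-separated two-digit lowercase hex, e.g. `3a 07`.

67 ff

[0+:4] rsvd=7 & 0xf = 0x7; word=0x0007
[4+:1] flags=0 & 0x1 = 0x0; word=0x0007
[5+:3] tag=3 & 0x7 = 0x3; word=0x0067
[8+:6] mode=-1 & 0x3f = 0x3f; word=0x3f67
[14+:2] opcode=-1 & 0x3 = 0x3; word=0xff67
word = 0xff67 → little-endian bytes:
  [0]=0x67  [1]=0xff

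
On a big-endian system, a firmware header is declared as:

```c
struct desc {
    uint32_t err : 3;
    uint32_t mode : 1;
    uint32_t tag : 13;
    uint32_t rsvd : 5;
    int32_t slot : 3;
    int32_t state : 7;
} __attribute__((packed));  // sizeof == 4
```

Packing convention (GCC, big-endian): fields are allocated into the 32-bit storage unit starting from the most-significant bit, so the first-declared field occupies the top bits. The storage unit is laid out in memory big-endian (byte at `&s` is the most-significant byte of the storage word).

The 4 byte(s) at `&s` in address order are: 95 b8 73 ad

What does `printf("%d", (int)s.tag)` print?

2928

[0]=0x95 [1]=0xb8 [2]=0x73 [3]=0xad (big-endian) → word 0x95b873ad
err:3 @ bit 29 → (0x95b873ad>>29)&0x7 = 0x4
mode:1 @ bit 28 → (0x95b873ad>>28)&0x1 = 0x1
tag:13 @ bit 15 → (0x95b873ad>>15)&0x1fff = 0xb70  ←
rsvd:5 @ bit 10 → (0x95b873ad>>10)&0x1f = 0x1c
slot:3 @ bit 7 → (0x95b873ad>>7)&0x7 = 0x7
state:7 @ bit 0 → (0x95b873ad>>0)&0x7f = 0x2d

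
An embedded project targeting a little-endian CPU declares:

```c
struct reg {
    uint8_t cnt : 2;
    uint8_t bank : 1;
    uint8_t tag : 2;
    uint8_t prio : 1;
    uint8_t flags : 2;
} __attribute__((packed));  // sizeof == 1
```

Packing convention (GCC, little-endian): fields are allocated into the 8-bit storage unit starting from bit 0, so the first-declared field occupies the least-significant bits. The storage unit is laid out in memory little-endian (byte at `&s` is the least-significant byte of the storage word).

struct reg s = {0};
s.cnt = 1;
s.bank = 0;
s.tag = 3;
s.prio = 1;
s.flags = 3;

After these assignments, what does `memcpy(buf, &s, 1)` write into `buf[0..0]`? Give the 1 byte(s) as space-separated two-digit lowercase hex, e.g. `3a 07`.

f9

[0+:2] cnt=1 & 0x3 = 0x1; word=0x01
[2+:1] bank=0 & 0x1 = 0x0; word=0x01
[3+:2] tag=3 & 0x3 = 0x3; word=0x19
[5+:1] prio=1 & 0x1 = 0x1; word=0x39
[6+:2] flags=3 & 0x3 = 0x3; word=0xf9
word = 0xf9 → little-endian bytes:
  [0]=0xf9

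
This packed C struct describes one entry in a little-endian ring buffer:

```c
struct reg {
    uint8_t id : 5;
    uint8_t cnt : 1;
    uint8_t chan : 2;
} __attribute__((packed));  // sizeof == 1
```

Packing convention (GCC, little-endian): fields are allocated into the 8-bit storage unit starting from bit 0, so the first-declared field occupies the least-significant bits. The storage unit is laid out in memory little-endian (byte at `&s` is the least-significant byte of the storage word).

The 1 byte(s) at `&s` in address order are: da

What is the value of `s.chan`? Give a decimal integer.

3

[0]=0xda (little-endian) → word 0xda
id [0+:5] = (word>>0) & 0x1f = 26
cnt [5+:1] = (word>>5) & 0x1 = 0
chan [6+:2] = (word>>6) & 0x3 = 3  ←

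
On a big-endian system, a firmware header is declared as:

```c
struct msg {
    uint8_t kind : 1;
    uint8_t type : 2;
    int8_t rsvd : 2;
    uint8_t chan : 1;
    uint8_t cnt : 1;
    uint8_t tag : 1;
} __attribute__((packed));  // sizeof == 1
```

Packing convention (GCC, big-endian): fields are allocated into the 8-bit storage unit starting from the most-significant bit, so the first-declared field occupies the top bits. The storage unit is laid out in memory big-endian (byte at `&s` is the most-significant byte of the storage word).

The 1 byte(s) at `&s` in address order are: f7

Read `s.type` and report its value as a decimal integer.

[0]=0xf7 (big-endian) → word 0xf7
kind [7+:1] = (word>>7) & 0x1 = 1
type [5+:2] = (word>>5) & 0x3 = 3  ←
rsvd [3+:2] = (word>>3) & 0x3 = 2
chan [2+:1] = (word>>2) & 0x1 = 1
cnt [1+:1] = (word>>1) & 0x1 = 1
tag [0+:1] = (word>>0) & 0x1 = 1

3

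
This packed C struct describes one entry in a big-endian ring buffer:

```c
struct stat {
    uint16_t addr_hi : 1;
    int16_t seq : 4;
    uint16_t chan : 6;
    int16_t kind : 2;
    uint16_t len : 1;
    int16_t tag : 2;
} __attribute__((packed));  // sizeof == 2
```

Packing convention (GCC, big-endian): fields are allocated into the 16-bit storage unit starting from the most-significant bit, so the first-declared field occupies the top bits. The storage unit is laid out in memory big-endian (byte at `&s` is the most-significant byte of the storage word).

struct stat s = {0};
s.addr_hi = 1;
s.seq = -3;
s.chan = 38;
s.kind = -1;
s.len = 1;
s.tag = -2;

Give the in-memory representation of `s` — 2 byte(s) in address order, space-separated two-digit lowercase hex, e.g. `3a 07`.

ec de

addr_hi:1 = 1 → 0x1 << 15 → word 0x8000
seq:4 = -3 → 0xd << 11 → word 0xe800
chan:6 = 38 → 0x26 << 5 → word 0xecc0
kind:2 = -1 → 0x3 << 3 → word 0xecd8
len:1 = 1 → 0x1 << 2 → word 0xecdc
tag:2 = -2 → 0x2 << 0 → word 0xecde
word = 0xecde → big-endian bytes:
  [0]=0xec  [1]=0xde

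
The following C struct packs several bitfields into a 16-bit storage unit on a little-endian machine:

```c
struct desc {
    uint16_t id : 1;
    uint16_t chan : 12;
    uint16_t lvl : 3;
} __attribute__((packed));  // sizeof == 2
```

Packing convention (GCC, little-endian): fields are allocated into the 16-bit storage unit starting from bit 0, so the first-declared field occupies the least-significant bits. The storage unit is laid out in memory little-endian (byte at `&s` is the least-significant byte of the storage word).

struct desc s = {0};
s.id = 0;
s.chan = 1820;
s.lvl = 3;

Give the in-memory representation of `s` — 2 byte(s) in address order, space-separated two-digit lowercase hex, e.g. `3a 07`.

38 6e

id (1b) val=0 bits=0x0 at bit 0: 0x0000
chan (12b) val=1820 bits=0x71c at bit 1: 0x0e38
lvl (3b) val=3 bits=0x3 at bit 13: 0x6e38
word = 0x6e38 → little-endian bytes:
  [0]=0x38  [1]=0x6e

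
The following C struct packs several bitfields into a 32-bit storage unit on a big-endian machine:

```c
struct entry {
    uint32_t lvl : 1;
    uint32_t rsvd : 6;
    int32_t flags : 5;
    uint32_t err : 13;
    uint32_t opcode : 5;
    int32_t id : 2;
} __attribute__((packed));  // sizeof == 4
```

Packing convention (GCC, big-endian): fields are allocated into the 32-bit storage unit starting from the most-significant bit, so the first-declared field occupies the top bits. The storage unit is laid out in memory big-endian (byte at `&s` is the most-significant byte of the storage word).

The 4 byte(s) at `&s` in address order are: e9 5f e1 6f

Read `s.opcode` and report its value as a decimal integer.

27

[0]=0xe9 [1]=0x5f [2]=0xe1 [3]=0x6f (big-endian) → word 0xe95fe16f
lvl:1 @ bit 31 → (0xe95fe16f>>31)&0x1 = 0x1
rsvd:6 @ bit 25 → (0xe95fe16f>>25)&0x3f = 0x34
flags:5 @ bit 20 → (0xe95fe16f>>20)&0x1f = 0x15
err:13 @ bit 7 → (0xe95fe16f>>7)&0x1fff = 0x1fc2
opcode:5 @ bit 2 → (0xe95fe16f>>2)&0x1f = 0x1b  ←
id:2 @ bit 0 → (0xe95fe16f>>0)&0x3 = 0x3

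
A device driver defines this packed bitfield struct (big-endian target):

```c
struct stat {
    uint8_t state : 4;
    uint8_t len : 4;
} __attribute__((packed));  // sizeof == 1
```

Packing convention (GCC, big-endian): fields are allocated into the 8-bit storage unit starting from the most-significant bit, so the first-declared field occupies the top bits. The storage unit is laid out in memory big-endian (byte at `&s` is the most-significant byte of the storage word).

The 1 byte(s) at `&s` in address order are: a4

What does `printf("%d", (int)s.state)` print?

10

[0]=0xa4 (big-endian) → word 0xa4
state:4 @ bit 4 → (0xa4>>4)&0xf = 0xa  ←
len:4 @ bit 0 → (0xa4>>0)&0xf = 0x4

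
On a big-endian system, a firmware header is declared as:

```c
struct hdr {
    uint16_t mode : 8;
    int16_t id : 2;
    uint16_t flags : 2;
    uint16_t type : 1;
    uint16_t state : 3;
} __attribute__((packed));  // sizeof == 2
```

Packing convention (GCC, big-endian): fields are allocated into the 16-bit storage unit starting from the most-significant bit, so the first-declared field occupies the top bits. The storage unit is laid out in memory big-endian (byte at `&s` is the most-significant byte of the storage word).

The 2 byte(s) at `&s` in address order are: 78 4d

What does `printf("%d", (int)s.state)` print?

[0]=0x78 [1]=0x4d (big-endian) → word 0x784d
mode [8+:8] = (word>>8) & 0xff = 120
id [6+:2] = (word>>6) & 0x3 = 1
flags [4+:2] = (word>>4) & 0x3 = 0
type [3+:1] = (word>>3) & 0x1 = 1
state [0+:3] = (word>>0) & 0x7 = 5  ←

5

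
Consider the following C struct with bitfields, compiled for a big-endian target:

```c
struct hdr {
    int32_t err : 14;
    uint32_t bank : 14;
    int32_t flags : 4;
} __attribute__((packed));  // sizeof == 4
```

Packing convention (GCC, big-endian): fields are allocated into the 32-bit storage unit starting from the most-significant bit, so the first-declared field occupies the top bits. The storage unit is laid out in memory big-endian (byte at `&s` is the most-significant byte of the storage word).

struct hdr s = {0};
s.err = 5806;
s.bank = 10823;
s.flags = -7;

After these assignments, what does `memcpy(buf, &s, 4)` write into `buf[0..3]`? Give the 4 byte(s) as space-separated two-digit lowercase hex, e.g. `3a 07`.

err (14b) val=5806 bits=0x16ae at bit 18: 0x5ab80000
bank (14b) val=10823 bits=0x2a47 at bit 4: 0x5abaa470
flags (4b) val=-7 bits=0x9 at bit 0: 0x5abaa479
word = 0x5abaa479 → big-endian bytes:
  [0]=0x5a  [1]=0xba  [2]=0xa4  [3]=0x79

5a ba a4 79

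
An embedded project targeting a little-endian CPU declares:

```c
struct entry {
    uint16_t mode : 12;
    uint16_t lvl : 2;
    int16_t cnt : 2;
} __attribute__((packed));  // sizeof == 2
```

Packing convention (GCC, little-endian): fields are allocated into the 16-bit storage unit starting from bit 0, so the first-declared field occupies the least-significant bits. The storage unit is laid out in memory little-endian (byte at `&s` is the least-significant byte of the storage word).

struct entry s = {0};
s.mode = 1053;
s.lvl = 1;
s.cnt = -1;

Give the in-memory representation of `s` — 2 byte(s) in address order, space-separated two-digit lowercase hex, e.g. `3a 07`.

1d d4

mode:12 = 1053 → 0x41d << 0 → word 0x041d
lvl:2 = 1 → 0x1 << 12 → word 0x141d
cnt:2 = -1 → 0x3 << 14 → word 0xd41d
word = 0xd41d → little-endian bytes:
  [0]=0x1d  [1]=0xd4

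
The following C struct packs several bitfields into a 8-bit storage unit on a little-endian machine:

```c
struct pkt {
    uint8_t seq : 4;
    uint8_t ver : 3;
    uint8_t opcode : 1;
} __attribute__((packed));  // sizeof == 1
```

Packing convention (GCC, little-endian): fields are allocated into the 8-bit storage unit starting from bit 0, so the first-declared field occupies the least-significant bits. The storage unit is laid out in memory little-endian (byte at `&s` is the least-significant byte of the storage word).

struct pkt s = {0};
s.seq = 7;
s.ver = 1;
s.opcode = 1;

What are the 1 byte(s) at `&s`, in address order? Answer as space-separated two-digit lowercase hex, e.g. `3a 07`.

[0+:4] seq=7 & 0xf = 0x7; word=0x07
[4+:3] ver=1 & 0x7 = 0x1; word=0x17
[7+:1] opcode=1 & 0x1 = 0x1; word=0x97
word = 0x97 → little-endian bytes:
  [0]=0x97

97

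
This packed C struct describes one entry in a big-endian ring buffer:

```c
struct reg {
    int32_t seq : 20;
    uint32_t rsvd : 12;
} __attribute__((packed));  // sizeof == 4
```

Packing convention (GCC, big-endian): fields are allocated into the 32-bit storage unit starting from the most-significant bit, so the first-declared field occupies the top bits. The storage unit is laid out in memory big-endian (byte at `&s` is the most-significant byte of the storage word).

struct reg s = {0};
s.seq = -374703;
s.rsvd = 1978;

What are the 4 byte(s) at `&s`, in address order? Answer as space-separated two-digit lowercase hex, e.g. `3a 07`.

seq:20 = -374703 → 0xa4851 << 12 → word 0xa4851000
rsvd:12 = 1978 → 0x7ba << 0 → word 0xa48517ba
word = 0xa48517ba → big-endian bytes:
  [0]=0xa4  [1]=0x85  [2]=0x17  [3]=0xba

a4 85 17 ba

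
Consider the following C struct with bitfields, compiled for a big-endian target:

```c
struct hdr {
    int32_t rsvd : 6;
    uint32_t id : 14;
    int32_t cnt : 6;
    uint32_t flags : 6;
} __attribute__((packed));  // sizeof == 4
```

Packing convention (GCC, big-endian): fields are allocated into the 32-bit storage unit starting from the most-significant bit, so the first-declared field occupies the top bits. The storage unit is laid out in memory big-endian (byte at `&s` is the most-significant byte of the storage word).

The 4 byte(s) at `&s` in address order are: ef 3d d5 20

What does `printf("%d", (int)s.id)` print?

[0]=0xef [1]=0x3d [2]=0xd5 [3]=0x20 (big-endian) → word 0xef3dd520
rsvd [26+:6] = (word>>26) & 0x3f = 59
id [12+:14] = (word>>12) & 0x3fff = 13277  ←
cnt [6+:6] = (word>>6) & 0x3f = 20
flags [0+:6] = (word>>0) & 0x3f = 32

13277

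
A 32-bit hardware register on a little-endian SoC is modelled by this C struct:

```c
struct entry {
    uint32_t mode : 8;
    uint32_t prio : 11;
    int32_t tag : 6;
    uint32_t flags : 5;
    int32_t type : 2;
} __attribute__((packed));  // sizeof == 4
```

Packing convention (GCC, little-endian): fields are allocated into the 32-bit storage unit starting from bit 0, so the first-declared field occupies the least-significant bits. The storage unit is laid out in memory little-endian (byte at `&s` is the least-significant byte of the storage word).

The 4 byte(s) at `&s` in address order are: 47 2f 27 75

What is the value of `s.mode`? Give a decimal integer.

71

[0]=0x47 [1]=0x2f [2]=0x27 [3]=0x75 (little-endian) → word 0x75272f47
mode [0+:8] = (word>>0) & 0xff = 71  ←
prio [8+:11] = (word>>8) & 0x7ff = 1839
tag [19+:6] = (word>>19) & 0x3f = 36
flags [25+:5] = (word>>25) & 0x1f = 26
type [30+:2] = (word>>30) & 0x3 = 1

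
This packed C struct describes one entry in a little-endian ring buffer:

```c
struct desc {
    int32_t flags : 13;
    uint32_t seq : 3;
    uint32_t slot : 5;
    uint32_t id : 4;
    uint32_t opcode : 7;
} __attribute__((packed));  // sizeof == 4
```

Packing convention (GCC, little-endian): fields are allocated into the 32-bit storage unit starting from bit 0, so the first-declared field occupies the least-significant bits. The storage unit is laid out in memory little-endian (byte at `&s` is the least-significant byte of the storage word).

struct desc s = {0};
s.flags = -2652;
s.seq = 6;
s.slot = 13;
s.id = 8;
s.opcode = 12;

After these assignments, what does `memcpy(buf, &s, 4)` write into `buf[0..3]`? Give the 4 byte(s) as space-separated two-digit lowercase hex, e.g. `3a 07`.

a4 d5 0d 19

flags:13 = -2652 → 0x15a4 << 0 → word 0x000015a4
seq:3 = 6 → 0x6 << 13 → word 0x0000d5a4
slot:5 = 13 → 0xd << 16 → word 0x000dd5a4
id:4 = 8 → 0x8 << 21 → word 0x010dd5a4
opcode:7 = 12 → 0xc << 25 → word 0x190dd5a4
word = 0x190dd5a4 → little-endian bytes:
  [0]=0xa4  [1]=0xd5  [2]=0x0d  [3]=0x19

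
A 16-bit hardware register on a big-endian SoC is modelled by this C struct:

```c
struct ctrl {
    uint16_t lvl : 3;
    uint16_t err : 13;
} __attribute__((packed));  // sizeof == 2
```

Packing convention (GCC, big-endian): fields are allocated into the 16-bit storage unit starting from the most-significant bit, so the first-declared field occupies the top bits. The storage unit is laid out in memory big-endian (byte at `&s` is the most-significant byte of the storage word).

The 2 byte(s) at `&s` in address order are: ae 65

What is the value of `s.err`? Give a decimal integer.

3685

[0]=0xae [1]=0x65 (big-endian) → word 0xae65
lvl [13+:3] = (word>>13) & 0x7 = 5
err [0+:13] = (word>>0) & 0x1fff = 3685  ←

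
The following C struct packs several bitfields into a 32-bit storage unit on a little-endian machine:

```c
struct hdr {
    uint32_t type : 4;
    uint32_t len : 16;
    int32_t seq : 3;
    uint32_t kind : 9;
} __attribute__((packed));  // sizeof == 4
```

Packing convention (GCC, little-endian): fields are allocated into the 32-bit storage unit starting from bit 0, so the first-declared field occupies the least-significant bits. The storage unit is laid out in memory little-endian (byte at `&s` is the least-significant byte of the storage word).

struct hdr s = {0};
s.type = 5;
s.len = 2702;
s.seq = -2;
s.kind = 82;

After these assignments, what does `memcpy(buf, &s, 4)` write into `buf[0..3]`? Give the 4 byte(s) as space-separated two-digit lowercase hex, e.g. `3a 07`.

type (4b) val=5 bits=0x5 at bit 0: 0x00000005
len (16b) val=2702 bits=0xa8e at bit 4: 0x0000a8e5
seq (3b) val=-2 bits=0x6 at bit 20: 0x0060a8e5
kind (9b) val=82 bits=0x52 at bit 23: 0x2960a8e5
word = 0x2960a8e5 → little-endian bytes:
  [0]=0xe5  [1]=0xa8  [2]=0x60  [3]=0x29

e5 a8 60 29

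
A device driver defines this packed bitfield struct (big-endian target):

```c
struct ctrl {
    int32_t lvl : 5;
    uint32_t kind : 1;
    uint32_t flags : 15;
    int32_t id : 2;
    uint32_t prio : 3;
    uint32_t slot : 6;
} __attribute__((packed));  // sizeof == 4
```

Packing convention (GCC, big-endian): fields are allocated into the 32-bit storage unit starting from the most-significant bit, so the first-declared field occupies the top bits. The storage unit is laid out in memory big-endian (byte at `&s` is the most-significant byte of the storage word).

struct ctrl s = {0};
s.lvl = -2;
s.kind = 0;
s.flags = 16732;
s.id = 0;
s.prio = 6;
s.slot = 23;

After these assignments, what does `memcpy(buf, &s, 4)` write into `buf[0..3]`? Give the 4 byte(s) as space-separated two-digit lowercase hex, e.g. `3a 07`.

f2 0a e1 97

lvl:5 = -2 → 0x1e << 27 → word 0xf0000000
kind:1 = 0 → 0x0 << 26 → word 0xf0000000
flags:15 = 16732 → 0x415c << 11 → word 0xf20ae000
id:2 = 0 → 0x0 << 9 → word 0xf20ae000
prio:3 = 6 → 0x6 << 6 → word 0xf20ae180
slot:6 = 23 → 0x17 << 0 → word 0xf20ae197
word = 0xf20ae197 → big-endian bytes:
  [0]=0xf2  [1]=0x0a  [2]=0xe1  [3]=0x97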